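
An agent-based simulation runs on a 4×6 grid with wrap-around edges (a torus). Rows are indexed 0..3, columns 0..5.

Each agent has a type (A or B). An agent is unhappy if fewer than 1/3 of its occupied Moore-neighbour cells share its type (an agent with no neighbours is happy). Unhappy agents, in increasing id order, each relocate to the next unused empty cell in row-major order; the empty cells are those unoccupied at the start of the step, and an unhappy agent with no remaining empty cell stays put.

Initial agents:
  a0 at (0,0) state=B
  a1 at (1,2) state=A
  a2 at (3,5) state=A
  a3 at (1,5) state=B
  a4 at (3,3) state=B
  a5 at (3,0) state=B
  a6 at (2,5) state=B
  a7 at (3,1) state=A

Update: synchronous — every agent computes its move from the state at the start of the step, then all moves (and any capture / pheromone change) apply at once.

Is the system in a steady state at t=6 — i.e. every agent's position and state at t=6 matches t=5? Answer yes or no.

yes

t=1: a0@(0,0):B a1@(1,2):A a2@(0,1):A a3@(1,5):B a4@(3,3):B a5@(3,0):B a6@(2,5):B a7@(0,2):A
t=2: a0@(0,0):B a1@(1,2):A a2@(0,1):A a3@(1,5):B a4@(0,3):B a5@(3,0):B a6@(2,5):B a7@(0,2):A
t=3: a0@(0,0):B a1@(1,2):A a2@(0,1):A a3@(1,5):B a4@(0,4):B a5@(3,0):B a6@(2,5):B a7@(0,2):A
t=4: (unchanged — steady state)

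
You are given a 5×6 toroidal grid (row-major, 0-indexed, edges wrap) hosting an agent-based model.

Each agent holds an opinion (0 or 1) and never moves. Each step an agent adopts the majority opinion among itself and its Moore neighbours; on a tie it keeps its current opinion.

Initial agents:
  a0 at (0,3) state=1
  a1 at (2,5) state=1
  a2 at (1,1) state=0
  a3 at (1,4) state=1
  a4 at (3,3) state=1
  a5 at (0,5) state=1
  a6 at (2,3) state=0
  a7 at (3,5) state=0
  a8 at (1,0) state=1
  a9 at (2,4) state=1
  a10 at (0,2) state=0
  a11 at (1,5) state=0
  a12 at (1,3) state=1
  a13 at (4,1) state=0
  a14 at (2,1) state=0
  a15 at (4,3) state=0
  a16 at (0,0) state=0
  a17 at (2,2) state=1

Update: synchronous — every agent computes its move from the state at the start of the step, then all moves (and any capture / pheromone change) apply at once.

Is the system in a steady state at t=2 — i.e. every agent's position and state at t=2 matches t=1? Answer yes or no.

t=1: a0@(0,3):1 a1@(2,5):1 a2@(1,1):0 a3@(1,4):1 a4@(3,3):1 a5@(0,5):1 a6@(2,3):1 a7@(3,5):1 a8@(1,0):0 a9@(2,4):1 a10@(0,2):0 a11@(1,5):1 a12@(1,3):1 a13@(4,1):0 a14@(2,1):0 a15@(4,3):0 a16@(0,0):0 a17@(2,2):1
t=2: (unchanged — steady state)

yes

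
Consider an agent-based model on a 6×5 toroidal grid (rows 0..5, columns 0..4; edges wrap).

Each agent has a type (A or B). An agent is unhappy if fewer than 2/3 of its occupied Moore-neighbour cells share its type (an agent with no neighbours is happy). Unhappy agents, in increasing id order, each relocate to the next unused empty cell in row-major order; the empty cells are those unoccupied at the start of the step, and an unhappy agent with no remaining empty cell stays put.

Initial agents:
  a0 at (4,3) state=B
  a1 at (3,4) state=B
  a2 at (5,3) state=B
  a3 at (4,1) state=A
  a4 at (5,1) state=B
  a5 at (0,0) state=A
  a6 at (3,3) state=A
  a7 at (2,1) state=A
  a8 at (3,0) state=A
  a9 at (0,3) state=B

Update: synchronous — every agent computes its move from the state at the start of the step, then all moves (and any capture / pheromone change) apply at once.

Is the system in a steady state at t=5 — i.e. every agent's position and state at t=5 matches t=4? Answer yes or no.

t=1: a0@(4,3):B a1@(0,1):B a2@(5,3):B a3@(0,2):A a4@(0,4):B a5@(1,0):A a6@(1,1):A a7@(2,1):A a8@(3,0):A a9@(0,3):B
t=2: a0@(4,3):B a1@(0,0):B a2@(5,3):B a3@(1,2):A a4@(0,4):B a5@(1,3):A a6@(1,1):A a7@(2,1):A a8@(3,0):A a9@(0,3):B
t=3: a0@(4,3):B a1@(0,1):B a2@(5,3):B a3@(1,2):A a4@(0,4):B a5@(0,2):A a6@(1,1):A a7@(2,1):A a8@(3,0):A a9@(1,0):B
t=4: a0@(4,3):B a1@(0,0):B a2@(5,3):B a3@(1,2):A a4@(0,4):B a5@(0,3):A a6@(1,3):A a7@(2,1):A a8@(3,0):A a9@(1,4):B
t=5: a0@(4,3):B a1@(0,0):B a2@(5,3):B a3@(1,2):A a4@(0,1):B a5@(0,2):A a6@(1,0):A a7@(2,1):A a8@(3,0):A a9@(1,1):B

no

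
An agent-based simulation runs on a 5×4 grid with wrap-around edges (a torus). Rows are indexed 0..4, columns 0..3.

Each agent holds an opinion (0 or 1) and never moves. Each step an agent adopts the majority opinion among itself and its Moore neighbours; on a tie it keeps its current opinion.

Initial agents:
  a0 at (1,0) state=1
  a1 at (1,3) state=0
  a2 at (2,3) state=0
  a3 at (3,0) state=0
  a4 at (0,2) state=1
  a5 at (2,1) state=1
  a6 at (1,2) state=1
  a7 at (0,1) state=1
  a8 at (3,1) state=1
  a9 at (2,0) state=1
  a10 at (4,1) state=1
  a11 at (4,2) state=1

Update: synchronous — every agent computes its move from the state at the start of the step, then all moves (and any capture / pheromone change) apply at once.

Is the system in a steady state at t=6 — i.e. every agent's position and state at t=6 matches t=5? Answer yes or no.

t=1: a0@(1,0):1 a1@(1,3):1 a2@(2,3):0 a3@(3,0):1 a4@(0,2):1 a5@(2,1):1 a6@(1,2):1 a7@(0,1):1 a8@(3,1):1 a9@(2,0):1 a10@(4,1):1 a11@(4,2):1
t=2: a0@(1,0):1 a1@(1,3):1 a2@(2,3):1 a3@(3,0):1 a4@(0,2):1 a5@(2,1):1 a6@(1,2):1 a7@(0,1):1 a8@(3,1):1 a9@(2,0):1 a10@(4,1):1 a11@(4,2):1
t=3: (unchanged — steady state)

yes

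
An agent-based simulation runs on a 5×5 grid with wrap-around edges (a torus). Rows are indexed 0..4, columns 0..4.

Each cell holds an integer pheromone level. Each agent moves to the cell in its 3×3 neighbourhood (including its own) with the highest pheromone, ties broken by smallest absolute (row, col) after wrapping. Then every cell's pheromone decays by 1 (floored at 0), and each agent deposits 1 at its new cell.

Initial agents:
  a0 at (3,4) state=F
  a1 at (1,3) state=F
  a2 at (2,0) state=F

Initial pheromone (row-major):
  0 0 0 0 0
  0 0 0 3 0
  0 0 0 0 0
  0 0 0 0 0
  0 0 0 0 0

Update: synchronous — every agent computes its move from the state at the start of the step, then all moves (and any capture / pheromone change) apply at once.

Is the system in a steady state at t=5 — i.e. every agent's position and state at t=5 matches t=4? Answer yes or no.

t=1: a0@(2,0) a1@(1,3) a2@(1,0) | pheromone: 0 0 0 0 0 / 1 0 0 3 0 / 1 0 0 0 0 / 0 0 0 0 0 / 0 0 0 0 0
t=2: a0@(1,0) a1@(1,3) a2@(1,0) | pheromone: 0 0 0 0 0 / 2 0 0 3 0 / 0 0 0 0 0 / 0 0 0 0 0 / 0 0 0 0 0
t=3: a0@(1,0) a1@(1,3) a2@(1,0) | pheromone: 0 0 0 0 0 / 3 0 0 3 0 / 0 0 0 0 0 / 0 0 0 0 0 / 0 0 0 0 0
t=4: a0@(1,0) a1@(1,3) a2@(1,0) | pheromone: 0 0 0 0 0 / 4 0 0 3 0 / 0 0 0 0 0 / 0 0 0 0 0 / 0 0 0 0 0
t=5: a0@(1,0) a1@(1,3) a2@(1,0) | pheromone: 0 0 0 0 0 / 5 0 0 3 0 / 0 0 0 0 0 / 0 0 0 0 0 / 0 0 0 0 0

yes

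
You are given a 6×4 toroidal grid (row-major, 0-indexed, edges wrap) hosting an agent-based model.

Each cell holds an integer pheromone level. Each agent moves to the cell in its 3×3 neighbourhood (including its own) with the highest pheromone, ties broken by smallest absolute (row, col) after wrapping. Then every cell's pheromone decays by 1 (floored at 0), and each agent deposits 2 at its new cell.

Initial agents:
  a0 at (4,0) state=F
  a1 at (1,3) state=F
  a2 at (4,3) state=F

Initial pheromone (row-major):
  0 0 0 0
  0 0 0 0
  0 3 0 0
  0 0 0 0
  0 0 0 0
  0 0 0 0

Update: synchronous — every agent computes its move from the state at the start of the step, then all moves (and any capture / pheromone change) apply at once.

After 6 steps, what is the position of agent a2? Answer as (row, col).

(3, 0)

t=1: a0@(3,0) a1@(0,0) a2@(3,0) | pheromone: 2 0 0 0 / 0 0 0 0 / 0 2 0 0 / 4 0 0 0 / 0 0 0 0 / 0 0 0 0
t=2: a0@(3,0) a1@(0,0) a2@(3,0) | pheromone: 3 0 0 0 / 0 0 0 0 / 0 1 0 0 / 7 0 0 0 / 0 0 0 0 / 0 0 0 0
t=3: a0@(3,0) a1@(0,0) a2@(3,0) | pheromone: 4 0 0 0 / 0 0 0 0 / 0 0 0 0 / 10 0 0 0 / 0 0 0 0 / 0 0 0 0
t=4: a0@(3,0) a1@(0,0) a2@(3,0) | pheromone: 5 0 0 0 / 0 0 0 0 / 0 0 0 0 / 13 0 0 0 / 0 0 0 0 / 0 0 0 0
t=5: a0@(3,0) a1@(0,0) a2@(3,0) | pheromone: 6 0 0 0 / 0 0 0 0 / 0 0 0 0 / 16 0 0 0 / 0 0 0 0 / 0 0 0 0
t=6: a0@(3,0) a1@(0,0) a2@(3,0) | pheromone: 7 0 0 0 / 0 0 0 0 / 0 0 0 0 / 19 0 0 0 / 0 0 0 0 / 0 0 0 0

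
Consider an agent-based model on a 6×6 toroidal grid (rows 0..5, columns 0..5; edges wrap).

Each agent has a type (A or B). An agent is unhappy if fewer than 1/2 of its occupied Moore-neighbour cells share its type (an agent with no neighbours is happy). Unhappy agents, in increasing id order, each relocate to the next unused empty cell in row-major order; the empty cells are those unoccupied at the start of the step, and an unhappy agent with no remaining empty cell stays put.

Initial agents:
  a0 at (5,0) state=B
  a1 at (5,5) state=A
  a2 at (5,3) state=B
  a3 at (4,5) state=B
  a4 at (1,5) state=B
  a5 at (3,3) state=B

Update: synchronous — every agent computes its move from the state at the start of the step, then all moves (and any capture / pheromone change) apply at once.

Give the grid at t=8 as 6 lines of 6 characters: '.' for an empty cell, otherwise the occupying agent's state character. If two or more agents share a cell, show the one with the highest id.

.AB...
......
......
...B..
.....B
B..B..

t=1: a0@(5,0):B a1@(0,0):A a2@(5,3):B a3@(4,5):B a4@(1,5):B a5@(3,3):B
t=2: a0@(5,0):B a1@(0,1):A a2@(5,3):B a3@(4,5):B a4@(0,2):B a5@(3,3):B
t=3: a0@(5,0):B a1@(0,0):A a2@(5,3):B a3@(4,5):B a4@(0,2):B a5@(3,3):B
t=4: a0@(5,0):B a1@(0,1):A a2@(5,3):B a3@(4,5):B a4@(0,2):B a5@(3,3):B
t=5: a0@(5,0):B a1@(0,0):A a2@(5,3):B a3@(4,5):B a4@(0,2):B a5@(3,3):B
t=6: a0@(5,0):B a1@(0,1):A a2@(5,3):B a3@(4,5):B a4@(0,2):B a5@(3,3):B
t=7: a0@(5,0):B a1@(0,0):A a2@(5,3):B a3@(4,5):B a4@(0,2):B a5@(3,3):B
t=8: a0@(5,0):B a1@(0,1):A a2@(5,3):B a3@(4,5):B a4@(0,2):B a5@(3,3):B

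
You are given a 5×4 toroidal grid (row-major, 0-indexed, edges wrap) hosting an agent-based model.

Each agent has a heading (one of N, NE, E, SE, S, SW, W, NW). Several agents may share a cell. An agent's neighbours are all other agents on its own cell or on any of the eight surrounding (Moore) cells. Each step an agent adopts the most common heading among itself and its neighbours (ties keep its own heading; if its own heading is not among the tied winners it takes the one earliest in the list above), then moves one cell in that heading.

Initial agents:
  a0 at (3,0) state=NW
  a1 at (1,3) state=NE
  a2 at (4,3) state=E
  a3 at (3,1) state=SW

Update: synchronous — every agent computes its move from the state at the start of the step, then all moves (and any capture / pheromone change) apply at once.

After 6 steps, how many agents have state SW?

1

t=1: a0@(2,3):NW a1@(0,0):NE a2@(4,0):E a3@(4,0):SW
t=2: a0@(1,2):NW a1@(4,1):NE a2@(4,1):E a3@(0,3):SW
t=3: a0@(0,1):NW a1@(3,2):NE a2@(4,2):E a3@(1,2):SW
t=4: a0@(4,0):NW a1@(2,3):NE a2@(4,3):E a3@(2,1):SW
t=5: a0@(3,3):NW a1@(1,0):NE a2@(4,0):E a3@(3,0):SW
t=6: a0@(2,2):NW a1@(0,1):NE a2@(4,1):E a3@(4,3):SW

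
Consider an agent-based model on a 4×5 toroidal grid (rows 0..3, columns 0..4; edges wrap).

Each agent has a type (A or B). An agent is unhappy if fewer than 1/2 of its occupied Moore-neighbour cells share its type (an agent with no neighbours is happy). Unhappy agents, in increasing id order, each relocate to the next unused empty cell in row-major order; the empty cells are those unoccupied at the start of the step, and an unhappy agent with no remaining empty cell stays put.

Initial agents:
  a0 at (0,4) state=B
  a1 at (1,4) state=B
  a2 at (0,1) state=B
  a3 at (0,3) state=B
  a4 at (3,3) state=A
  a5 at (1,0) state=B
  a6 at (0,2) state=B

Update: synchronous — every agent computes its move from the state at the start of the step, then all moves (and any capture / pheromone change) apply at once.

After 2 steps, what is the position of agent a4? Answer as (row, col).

t=1: a0@(0,4):B a1@(1,4):B a2@(0,1):B a3@(0,3):B a4@(0,0):A a5@(1,0):B a6@(0,2):B
t=2: a0@(0,4):B a1@(1,4):B a2@(0,1):B a3@(0,3):B a4@(1,1):A a5@(1,0):B a6@(0,2):B

(1, 1)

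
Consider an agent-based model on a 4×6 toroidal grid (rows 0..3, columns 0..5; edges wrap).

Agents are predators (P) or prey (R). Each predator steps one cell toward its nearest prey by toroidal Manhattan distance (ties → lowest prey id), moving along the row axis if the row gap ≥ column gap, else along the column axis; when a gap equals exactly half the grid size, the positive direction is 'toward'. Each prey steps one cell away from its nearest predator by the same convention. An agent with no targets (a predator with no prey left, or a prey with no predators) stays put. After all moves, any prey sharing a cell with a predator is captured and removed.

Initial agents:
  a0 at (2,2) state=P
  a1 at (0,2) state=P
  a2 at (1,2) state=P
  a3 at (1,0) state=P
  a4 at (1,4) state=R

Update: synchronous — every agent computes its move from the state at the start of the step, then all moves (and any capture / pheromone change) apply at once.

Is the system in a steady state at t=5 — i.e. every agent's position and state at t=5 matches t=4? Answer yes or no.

t=1: a0@(2,3):P a1@(0,3):P a2@(1,3):P a3@(1,5):P
t=2: (unchanged — steady state)

yes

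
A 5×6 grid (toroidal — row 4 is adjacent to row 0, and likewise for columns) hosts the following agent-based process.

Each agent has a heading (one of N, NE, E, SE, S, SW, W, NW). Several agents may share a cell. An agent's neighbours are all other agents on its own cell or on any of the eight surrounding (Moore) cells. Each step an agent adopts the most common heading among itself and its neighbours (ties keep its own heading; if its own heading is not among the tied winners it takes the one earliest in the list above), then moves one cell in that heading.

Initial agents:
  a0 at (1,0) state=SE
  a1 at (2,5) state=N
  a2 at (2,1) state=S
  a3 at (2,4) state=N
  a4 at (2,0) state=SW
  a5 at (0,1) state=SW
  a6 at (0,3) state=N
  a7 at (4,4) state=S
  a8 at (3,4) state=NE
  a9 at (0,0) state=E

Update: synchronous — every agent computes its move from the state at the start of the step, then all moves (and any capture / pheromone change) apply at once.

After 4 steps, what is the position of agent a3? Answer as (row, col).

(3, 4)

t=1: a0@(2,5):SW a1@(1,5):N a2@(3,1):S a3@(1,4):N a4@(3,5):SW a5@(1,0):SW a6@(4,3):N a7@(0,4):S a8@(2,4):N a9@(0,1):E
t=2: a0@(3,4):SW a1@(0,5):N a2@(4,1):S a3@(0,4):N a4@(4,4):SW a5@(2,5):SW a6@(3,3):N a7@(4,4):N a8@(1,4):N a9@(0,2):E
t=3: a0@(4,3):SW a1@(4,5):N a2@(0,1):S a3@(4,4):N a4@(3,4):N a5@(3,4):SW a6@(2,3):N a7@(3,4):N a8@(0,4):N a9@(0,3):E
t=4: a0@(3,3):N a1@(3,5):N a2@(1,1):S a3@(3,4):N a4@(2,4):N a5@(2,4):N a6@(1,3):N a7@(2,4):N a8@(4,4):N a9@(4,3):N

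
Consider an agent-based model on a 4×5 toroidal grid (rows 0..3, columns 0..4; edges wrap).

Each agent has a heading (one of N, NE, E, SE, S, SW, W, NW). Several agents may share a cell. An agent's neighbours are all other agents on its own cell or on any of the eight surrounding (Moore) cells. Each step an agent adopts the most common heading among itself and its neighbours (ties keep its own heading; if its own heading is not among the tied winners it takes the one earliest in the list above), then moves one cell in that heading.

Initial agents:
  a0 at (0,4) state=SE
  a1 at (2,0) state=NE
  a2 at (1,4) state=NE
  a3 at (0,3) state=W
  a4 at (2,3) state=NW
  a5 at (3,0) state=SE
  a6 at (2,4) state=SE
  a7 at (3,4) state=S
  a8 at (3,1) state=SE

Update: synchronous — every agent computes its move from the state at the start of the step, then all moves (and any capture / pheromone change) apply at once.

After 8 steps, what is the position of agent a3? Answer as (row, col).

(3, 4)

t=1: a0@(1,0):SE a1@(3,1):SE a2@(0,0):NE a3@(0,2):W a4@(1,2):NW a5@(0,1):SE a6@(3,0):SE a7@(0,0):SE a8@(0,2):SE
t=2: a0@(2,1):SE a1@(0,2):SE a2@(1,1):SE a3@(1,3):SE a4@(2,3):SE a5@(1,2):SE a6@(0,1):SE a7@(1,1):SE a8@(1,3):SE
t=3: a0@(3,2):SE a1@(1,3):SE a2@(2,2):SE a3@(2,4):SE a4@(3,4):SE a5@(2,3):SE a6@(1,2):SE a7@(2,2):SE a8@(2,4):SE
t=4: a0@(0,3):SE a1@(2,4):SE a2@(3,3):SE a3@(3,0):SE a4@(0,0):SE a5@(3,4):SE a6@(2,3):SE a7@(3,3):SE a8@(3,0):SE
t=5: a0@(1,4):SE a1@(3,0):SE a2@(0,4):SE a3@(0,1):SE a4@(1,1):SE a5@(0,0):SE a6@(3,4):SE a7@(0,4):SE a8@(0,1):SE
t=6: a0@(2,0):SE a1@(0,1):SE a2@(1,0):SE a3@(1,2):SE a4@(2,2):SE a5@(1,1):SE a6@(0,0):SE a7@(1,0):SE a8@(1,2):SE
t=7: a0@(3,1):SE a1@(1,2):SE a2@(2,1):SE a3@(2,3):SE a4@(3,3):SE a5@(2,2):SE a6@(1,1):SE a7@(2,1):SE a8@(2,3):SE
t=8: a0@(0,2):SE a1@(2,3):SE a2@(3,2):SE a3@(3,4):SE a4@(0,4):SE a5@(3,3):SE a6@(2,2):SE a7@(3,2):SE a8@(3,4):SE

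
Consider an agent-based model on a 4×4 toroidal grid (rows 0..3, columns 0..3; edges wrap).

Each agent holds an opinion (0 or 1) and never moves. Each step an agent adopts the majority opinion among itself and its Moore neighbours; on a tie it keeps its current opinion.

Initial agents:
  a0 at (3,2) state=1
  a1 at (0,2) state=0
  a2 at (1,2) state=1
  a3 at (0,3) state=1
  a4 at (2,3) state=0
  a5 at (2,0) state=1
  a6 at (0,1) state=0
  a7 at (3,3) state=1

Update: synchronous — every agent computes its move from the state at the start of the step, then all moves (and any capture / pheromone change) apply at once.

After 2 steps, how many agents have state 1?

t=1: a0@(3,2):1 a1@(0,2):1 a2@(1,2):0 a3@(0,3):1 a4@(2,3):1 a5@(2,0):1 a6@(0,1):0 a7@(3,3):1
t=2: a0@(3,2):1 a1@(0,2):1 a2@(1,2):1 a3@(0,3):1 a4@(2,3):1 a5@(2,0):1 a6@(0,1):0 a7@(3,3):1

7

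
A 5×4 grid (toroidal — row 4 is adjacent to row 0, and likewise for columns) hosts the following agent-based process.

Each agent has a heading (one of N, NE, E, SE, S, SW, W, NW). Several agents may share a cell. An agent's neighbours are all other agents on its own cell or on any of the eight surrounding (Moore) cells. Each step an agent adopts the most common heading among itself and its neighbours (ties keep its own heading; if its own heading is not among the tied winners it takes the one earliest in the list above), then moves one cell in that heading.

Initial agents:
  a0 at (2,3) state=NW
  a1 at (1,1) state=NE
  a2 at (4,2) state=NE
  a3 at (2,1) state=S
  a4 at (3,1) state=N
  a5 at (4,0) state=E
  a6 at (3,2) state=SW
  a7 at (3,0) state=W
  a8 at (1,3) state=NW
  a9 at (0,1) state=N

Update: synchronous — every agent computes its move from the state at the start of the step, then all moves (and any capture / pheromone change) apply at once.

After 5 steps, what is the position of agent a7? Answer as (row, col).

t=1: a0@(1,2):NW a1@(0,2):NE a2@(3,2):N a3@(3,1):S a4@(2,1):N a5@(3,0):N a6@(4,1):SW a7@(3,3):W a8@(0,2):NW a9@(4,2):NE
t=2: a0@(0,1):NW a1@(4,3):NE a2@(2,2):N a3@(2,1):N a4@(1,1):N a5@(2,0):N a6@(3,1):N a7@(2,3):N a8@(4,1):NW a9@(3,3):NE
t=3: a0@(4,0):NW a1@(3,0):NE a2@(1,2):N a3@(1,1):N a4@(0,1):N a5@(1,0):N a6@(2,1):N a7@(1,3):N a8@(3,0):NW a9@(2,3):N
t=4: a0@(3,3):NW a1@(2,0):N a2@(0,2):N a3@(0,1):N a4@(4,1):N a5@(0,0):N a6@(1,1):N a7@(0,3):N a8@(2,3):NW a9@(1,3):N
t=5: a0@(2,2):NW a1@(1,0):N a2@(4,2):N a3@(4,1):N a4@(3,1):N a5@(4,0):N a6@(0,1):N a7@(4,3):N a8@(1,2):NW a9@(0,3):N

(4, 3)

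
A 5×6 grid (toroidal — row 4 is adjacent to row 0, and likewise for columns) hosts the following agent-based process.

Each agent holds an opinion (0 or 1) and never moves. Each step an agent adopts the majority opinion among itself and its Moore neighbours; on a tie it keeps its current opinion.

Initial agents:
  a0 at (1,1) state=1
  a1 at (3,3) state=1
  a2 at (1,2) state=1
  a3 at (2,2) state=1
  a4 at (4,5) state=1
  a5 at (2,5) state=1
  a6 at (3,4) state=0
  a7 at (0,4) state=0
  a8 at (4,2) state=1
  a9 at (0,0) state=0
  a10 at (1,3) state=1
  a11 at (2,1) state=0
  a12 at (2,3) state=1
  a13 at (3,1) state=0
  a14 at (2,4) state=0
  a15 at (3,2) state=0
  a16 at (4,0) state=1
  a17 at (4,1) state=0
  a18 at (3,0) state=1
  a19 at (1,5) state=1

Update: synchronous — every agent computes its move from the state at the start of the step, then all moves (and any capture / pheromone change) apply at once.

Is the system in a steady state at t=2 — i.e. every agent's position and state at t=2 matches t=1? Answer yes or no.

no

t=1: a0@(1,1):1 a1@(3,3):1 a2@(1,2):1 a3@(2,2):1 a4@(4,5):1 a5@(2,5):1 a6@(3,4):1 a7@(0,4):1 a8@(4,2):0 a9@(0,0):1 a10@(1,3):1 a11@(2,1):1 a12@(2,3):1 a13@(3,1):0 a14@(2,4):1 a15@(3,2):0 a16@(4,0):1 a17@(4,1):0 a18@(3,0):1 a19@(1,5):0
t=2: a0@(1,1):1 a1@(3,3):1 a2@(1,2):1 a3@(2,2):1 a4@(4,5):1 a5@(2,5):1 a6@(3,4):1 a7@(0,4):1 a8@(4,2):0 a9@(0,0):1 a10@(1,3):1 a11@(2,1):1 a12@(2,3):1 a13@(3,1):0 a14@(2,4):1 a15@(3,2):0 a16@(4,0):1 a17@(4,1):0 a18@(3,0):1 a19@(1,5):1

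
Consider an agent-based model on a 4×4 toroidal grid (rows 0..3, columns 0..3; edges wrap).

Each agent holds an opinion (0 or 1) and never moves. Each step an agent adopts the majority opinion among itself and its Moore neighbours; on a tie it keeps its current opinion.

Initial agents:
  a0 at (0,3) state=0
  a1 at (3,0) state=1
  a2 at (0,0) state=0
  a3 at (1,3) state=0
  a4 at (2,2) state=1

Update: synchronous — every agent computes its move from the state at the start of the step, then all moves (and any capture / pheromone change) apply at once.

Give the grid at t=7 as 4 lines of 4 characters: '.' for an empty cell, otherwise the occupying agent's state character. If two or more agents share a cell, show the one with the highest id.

0..0
...0
..1.
0...

t=1: a0@(0,3):0 a1@(3,0):0 a2@(0,0):0 a3@(1,3):0 a4@(2,2):1
t=2: (unchanged — steady state)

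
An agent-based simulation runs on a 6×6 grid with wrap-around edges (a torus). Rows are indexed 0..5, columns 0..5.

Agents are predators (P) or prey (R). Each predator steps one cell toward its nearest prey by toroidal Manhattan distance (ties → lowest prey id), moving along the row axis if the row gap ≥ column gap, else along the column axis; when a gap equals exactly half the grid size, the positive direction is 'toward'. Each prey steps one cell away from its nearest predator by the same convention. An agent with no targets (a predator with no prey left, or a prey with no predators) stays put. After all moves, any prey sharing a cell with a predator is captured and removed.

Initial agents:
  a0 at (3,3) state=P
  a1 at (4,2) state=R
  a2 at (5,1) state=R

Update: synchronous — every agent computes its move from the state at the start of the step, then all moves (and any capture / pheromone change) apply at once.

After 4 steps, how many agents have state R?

t=1: a0@(4,3):P a1@(5,2):R a2@(0,1):R
t=2: a0@(5,3):P a1@(0,2):R a2@(1,1):R
t=3: a0@(0,3):P a1@(1,2):R a2@(2,1):R
t=4: a0@(1,3):P a1@(2,2):R a2@(3,1):R

2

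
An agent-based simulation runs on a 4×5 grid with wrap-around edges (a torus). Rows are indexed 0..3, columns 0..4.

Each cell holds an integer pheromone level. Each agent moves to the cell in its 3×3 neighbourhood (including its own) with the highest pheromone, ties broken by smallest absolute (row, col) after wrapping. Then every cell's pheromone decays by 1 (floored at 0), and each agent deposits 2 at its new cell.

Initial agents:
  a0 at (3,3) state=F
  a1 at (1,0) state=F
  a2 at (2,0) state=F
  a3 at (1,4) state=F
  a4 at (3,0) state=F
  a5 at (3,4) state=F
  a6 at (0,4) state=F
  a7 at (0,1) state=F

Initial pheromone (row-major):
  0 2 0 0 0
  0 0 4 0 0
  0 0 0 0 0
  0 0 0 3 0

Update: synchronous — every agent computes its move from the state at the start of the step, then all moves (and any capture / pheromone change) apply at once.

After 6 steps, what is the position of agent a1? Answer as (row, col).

t=1: a0@(3,3) a1@(0,1) a2@(1,0) a3@(0,0) a4@(0,1) a5@(3,3) a6@(3,3) a7@(1,2) | pheromone: 2 5 0 0 0 / 2 0 5 0 0 / 0 0 0 0 0 / 0 0 0 8 0
t=2: a0@(3,3) a1@(0,1) a2@(0,1) a3@(0,1) a4@(0,1) a5@(3,3) a6@(3,3) a7@(0,1) | pheromone: 1 14 0 0 0 / 1 0 4 0 0 / 0 0 0 0 0 / 0 0 0 13 0
t=3: a0@(3,3) a1@(0,1) a2@(0,1) a3@(0,1) a4@(0,1) a5@(3,3) a6@(3,3) a7@(0,1) | pheromone: 0 23 0 0 0 / 0 0 3 0 0 / 0 0 0 0 0 / 0 0 0 18 0
t=4: a0@(3,3) a1@(0,1) a2@(0,1) a3@(0,1) a4@(0,1) a5@(3,3) a6@(3,3) a7@(0,1) | pheromone: 0 32 0 0 0 / 0 0 2 0 0 / 0 0 0 0 0 / 0 0 0 23 0
t=5: a0@(3,3) a1@(0,1) a2@(0,1) a3@(0,1) a4@(0,1) a5@(3,3) a6@(3,3) a7@(0,1) | pheromone: 0 41 0 0 0 / 0 0 1 0 0 / 0 0 0 0 0 / 0 0 0 28 0
t=6: a0@(3,3) a1@(0,1) a2@(0,1) a3@(0,1) a4@(0,1) a5@(3,3) a6@(3,3) a7@(0,1) | pheromone: 0 50 0 0 0 / 0 0 0 0 0 / 0 0 0 0 0 / 0 0 0 33 0

(0, 1)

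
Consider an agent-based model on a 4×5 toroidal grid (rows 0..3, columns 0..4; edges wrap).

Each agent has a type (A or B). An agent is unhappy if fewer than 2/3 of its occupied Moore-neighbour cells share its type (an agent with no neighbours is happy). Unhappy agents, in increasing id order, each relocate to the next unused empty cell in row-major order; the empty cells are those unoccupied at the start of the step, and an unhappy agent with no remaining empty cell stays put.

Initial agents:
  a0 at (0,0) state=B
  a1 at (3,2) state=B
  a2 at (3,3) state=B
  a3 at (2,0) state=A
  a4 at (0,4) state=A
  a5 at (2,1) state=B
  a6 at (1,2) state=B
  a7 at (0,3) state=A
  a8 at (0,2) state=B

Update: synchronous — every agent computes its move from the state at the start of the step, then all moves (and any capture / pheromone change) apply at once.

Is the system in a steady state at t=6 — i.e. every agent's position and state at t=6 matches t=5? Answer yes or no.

t=1: a0@(0,1):B a1@(3,2):B a2@(1,0):B a3@(1,1):A a4@(1,3):A a5@(2,1):B a6@(1,2):B a7@(1,4):A a8@(0,2):B
t=2: a0@(0,1):B a1@(3,2):B a2@(0,0):B a3@(0,3):A a4@(0,4):A a5@(2,1):B a6@(2,0):B a7@(2,2):A a8@(2,3):B
t=3: a0@(0,1):B a1@(0,2):B a2@(1,0):B a3@(1,1):A a4@(1,2):A a5@(2,1):B a6@(2,0):B a7@(1,3):A a8@(1,4):B
t=4: a0@(0,0):B a1@(0,3):B a2@(1,0):B a3@(0,4):A a4@(2,2):A a5@(2,3):B a6@(2,0):B a7@(2,4):A a8@(1,4):B
t=5: a0@(0,0):B a1@(0,1):B a2@(0,2):B a3@(1,1):A a4@(1,2):A a5@(1,3):B a6@(2,0):B a7@(2,1):A a8@(1,4):B
t=6: a0@(0,0):B a1@(0,3):B a2@(0,4):B a3@(1,0):A a4@(2,2):A a5@(1,3):B a6@(2,3):B a7@(2,1):A a8@(1,4):B

no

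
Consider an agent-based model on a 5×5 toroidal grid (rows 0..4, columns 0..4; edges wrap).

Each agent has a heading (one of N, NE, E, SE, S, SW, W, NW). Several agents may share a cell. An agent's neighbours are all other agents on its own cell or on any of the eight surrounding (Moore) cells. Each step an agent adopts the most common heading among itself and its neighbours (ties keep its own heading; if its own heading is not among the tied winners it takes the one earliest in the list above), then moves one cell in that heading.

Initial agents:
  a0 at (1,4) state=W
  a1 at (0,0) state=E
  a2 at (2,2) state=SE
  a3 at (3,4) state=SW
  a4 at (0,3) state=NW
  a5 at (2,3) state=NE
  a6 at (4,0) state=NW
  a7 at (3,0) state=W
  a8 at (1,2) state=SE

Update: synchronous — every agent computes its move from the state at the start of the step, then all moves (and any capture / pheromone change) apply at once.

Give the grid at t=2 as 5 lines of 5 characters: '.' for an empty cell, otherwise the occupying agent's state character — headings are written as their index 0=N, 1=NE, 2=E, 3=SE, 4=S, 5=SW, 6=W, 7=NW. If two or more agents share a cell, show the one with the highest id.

..2.3
..6..
.....
.7..3
3...3

t=1: a0@(1,3):W a1@(0,1):E a2@(3,3):SE a3@(4,3):SW a4@(4,2):NW a5@(3,4):SE a6@(3,4):NW a7@(3,4):W a8@(2,3):SE
t=2: a0@(1,2):W a1@(0,2):E a2@(4,4):SE a3@(0,4):SE a4@(3,1):NW a5@(4,0):SE a6@(4,0):SE a7@(4,0):SE a8@(3,4):SE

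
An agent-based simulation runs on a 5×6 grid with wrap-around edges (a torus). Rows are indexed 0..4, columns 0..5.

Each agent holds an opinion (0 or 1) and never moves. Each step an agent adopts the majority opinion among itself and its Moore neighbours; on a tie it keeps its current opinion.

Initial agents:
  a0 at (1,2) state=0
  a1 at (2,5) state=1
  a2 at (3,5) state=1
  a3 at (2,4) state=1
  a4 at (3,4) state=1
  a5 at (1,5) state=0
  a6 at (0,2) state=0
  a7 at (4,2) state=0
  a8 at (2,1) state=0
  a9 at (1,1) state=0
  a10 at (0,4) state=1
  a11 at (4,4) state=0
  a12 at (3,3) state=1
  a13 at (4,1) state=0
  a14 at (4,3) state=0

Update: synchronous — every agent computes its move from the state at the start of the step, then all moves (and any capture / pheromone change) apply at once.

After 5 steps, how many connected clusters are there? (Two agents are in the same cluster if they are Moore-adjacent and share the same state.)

t=1: a0@(1,2):0 a1@(2,5):1 a2@(3,5):1 a3@(2,4):1 a4@(3,4):1 a5@(1,5):1 a6@(0,2):0 a7@(4,2):0 a8@(2,1):0 a9@(1,1):0 a10@(0,4):0 a11@(4,4):1 a12@(3,3):1 a13@(4,1):0 a14@(4,3):0
t=2: (unchanged — steady state)

2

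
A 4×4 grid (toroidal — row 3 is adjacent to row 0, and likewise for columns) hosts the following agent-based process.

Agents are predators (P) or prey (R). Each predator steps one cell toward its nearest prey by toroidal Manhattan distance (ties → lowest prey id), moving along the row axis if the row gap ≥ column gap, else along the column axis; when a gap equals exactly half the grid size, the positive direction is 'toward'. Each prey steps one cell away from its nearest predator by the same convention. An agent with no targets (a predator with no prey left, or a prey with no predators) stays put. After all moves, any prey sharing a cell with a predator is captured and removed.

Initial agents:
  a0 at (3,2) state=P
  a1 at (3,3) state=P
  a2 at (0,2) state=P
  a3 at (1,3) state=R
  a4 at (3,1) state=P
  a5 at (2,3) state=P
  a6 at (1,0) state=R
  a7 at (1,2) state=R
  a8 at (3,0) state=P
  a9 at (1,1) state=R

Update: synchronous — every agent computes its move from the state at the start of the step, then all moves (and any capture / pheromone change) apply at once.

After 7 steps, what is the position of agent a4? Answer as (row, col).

t=1: a0@(0,2):P a1@(0,3):P a2@(1,2):P a4@(0,1):P a5@(1,3):P a7@(2,2):R a8@(0,0):P a9@(2,1):R
t=2: a0@(1,2):P a1@(1,3):P a2@(2,2):P a4@(1,1):P a5@(2,3):P a7@(3,2):R a8@(1,0):P a9@(3,1):R
t=3: a0@(2,2):P a1@(2,3):P a2@(3,2):P a4@(2,1):P a5@(3,3):P a7@(0,2):R a8@(2,0):P a9@(0,1):R
t=4: a0@(3,2):P a1@(3,3):P a2@(0,2):P a4@(3,1):P a5@(0,3):P a7@(1,2):R a8@(3,0):P a9@(1,1):R
t=5: a0@(0,2):P a1@(0,3):P a2@(1,2):P a4@(0,1):P a5@(1,3):P a7@(2,2):R a8@(0,0):P a9@(2,1):R
t=6: a0@(1,2):P a1@(1,3):P a2@(2,2):P a4@(1,1):P a5@(2,3):P a7@(3,2):R a8@(1,0):P a9@(3,1):R
t=7: a0@(2,2):P a1@(2,3):P a2@(3,2):P a4@(2,1):P a5@(3,3):P a7@(0,2):R a8@(2,0):P a9@(0,1):R

(2, 1)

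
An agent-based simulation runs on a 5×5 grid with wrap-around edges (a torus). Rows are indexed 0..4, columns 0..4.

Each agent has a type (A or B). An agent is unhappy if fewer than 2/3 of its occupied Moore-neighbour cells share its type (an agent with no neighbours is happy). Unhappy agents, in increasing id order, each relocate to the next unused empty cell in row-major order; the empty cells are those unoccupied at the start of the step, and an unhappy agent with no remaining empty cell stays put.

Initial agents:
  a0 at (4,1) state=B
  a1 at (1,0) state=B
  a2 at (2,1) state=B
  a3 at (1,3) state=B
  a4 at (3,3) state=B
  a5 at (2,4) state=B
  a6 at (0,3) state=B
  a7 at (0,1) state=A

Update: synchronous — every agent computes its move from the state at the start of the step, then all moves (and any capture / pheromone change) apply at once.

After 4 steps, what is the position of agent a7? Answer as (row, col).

t=1: a0@(0,0):B a1@(1,0):B a2@(2,1):B a3@(1,3):B a4@(3,3):B a5@(2,4):B a6@(0,3):B a7@(0,2):A
t=2: a0@(0,0):B a1@(1,0):B a2@(2,1):B a3@(1,3):B a4@(3,3):B a5@(2,4):B a6@(0,1):B a7@(0,4):A
t=3: a0@(0,0):B a1@(1,0):B a2@(2,1):B a3@(0,2):B a4@(3,3):B a5@(2,4):B a6@(0,1):B a7@(0,3):A
t=4: a0@(0,0):B a1@(1,0):B a2@(2,1):B a3@(0,4):B a4@(3,3):B a5@(2,4):B a6@(0,1):B a7@(1,1):A

(1, 1)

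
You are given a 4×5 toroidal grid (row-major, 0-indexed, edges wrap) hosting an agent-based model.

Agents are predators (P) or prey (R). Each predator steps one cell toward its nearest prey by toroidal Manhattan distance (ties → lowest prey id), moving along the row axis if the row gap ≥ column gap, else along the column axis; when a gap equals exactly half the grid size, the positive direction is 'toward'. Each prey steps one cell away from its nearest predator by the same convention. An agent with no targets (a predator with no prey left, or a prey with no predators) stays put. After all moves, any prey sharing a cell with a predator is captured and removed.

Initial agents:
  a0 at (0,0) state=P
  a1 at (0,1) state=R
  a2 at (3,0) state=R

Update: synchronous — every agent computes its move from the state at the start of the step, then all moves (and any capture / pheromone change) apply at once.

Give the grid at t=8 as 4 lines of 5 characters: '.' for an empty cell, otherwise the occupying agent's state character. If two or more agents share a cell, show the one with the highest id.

...PR
R....
.....
.....

t=1: a0@(0,1):P a1@(0,2):R a2@(2,0):R
t=2: a0@(0,2):P a1@(0,3):R a2@(1,0):R
t=3: a0@(0,3):P a1@(0,4):R a2@(1,4):R
t=4: a0@(0,4):P a1@(0,0):R a2@(2,4):R
t=5: a0@(0,0):P a1@(0,1):R a2@(1,4):R
t=6: a0@(0,1):P a1@(0,2):R a2@(2,4):R
t=7: a0@(0,2):P a1@(0,3):R a2@(1,4):R
t=8: a0@(0,3):P a1@(0,4):R a2@(1,0):R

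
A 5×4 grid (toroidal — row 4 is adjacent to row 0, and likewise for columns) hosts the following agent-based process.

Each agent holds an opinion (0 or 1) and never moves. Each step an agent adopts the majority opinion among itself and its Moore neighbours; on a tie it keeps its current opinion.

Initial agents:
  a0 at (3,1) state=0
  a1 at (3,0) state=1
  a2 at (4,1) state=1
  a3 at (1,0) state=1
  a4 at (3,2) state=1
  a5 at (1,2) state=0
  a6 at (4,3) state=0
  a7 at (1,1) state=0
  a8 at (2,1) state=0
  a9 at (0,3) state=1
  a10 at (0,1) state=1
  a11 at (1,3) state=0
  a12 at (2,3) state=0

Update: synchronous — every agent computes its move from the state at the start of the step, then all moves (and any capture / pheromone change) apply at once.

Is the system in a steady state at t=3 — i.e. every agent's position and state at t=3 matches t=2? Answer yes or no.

t=1: a0@(3,1):1 a1@(3,0):0 a2@(4,1):1 a3@(1,0):0 a4@(3,2):0 a5@(1,2):0 a6@(4,3):1 a7@(1,1):0 a8@(2,1):0 a9@(0,3):0 a10@(0,1):1 a11@(1,3):0 a12@(2,3):0
t=2: a0@(3,1):0 a1@(3,0):0 a2@(4,1):1 a3@(1,0):0 a4@(3,2):0 a5@(1,2):0 a6@(4,3):0 a7@(1,1):0 a8@(2,1):0 a9@(0,3):0 a10@(0,1):0 a11@(1,3):0 a12@(2,3):0
t=3: a0@(3,1):0 a1@(3,0):0 a2@(4,1):0 a3@(1,0):0 a4@(3,2):0 a5@(1,2):0 a6@(4,3):0 a7@(1,1):0 a8@(2,1):0 a9@(0,3):0 a10@(0,1):0 a11@(1,3):0 a12@(2,3):0

no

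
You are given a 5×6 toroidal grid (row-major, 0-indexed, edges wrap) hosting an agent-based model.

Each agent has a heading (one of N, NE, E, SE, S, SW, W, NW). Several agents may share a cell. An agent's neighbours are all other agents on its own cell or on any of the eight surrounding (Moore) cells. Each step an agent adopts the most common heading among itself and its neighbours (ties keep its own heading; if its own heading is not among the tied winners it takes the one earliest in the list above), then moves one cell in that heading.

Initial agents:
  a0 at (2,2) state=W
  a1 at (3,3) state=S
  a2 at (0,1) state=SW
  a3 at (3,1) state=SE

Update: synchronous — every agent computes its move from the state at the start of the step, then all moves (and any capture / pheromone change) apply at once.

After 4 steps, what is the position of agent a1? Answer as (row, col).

t=1: a0@(2,1):W a1@(4,3):S a2@(1,0):SW a3@(4,2):SE
t=2: a0@(2,0):W a1@(0,3):S a2@(2,5):SW a3@(0,3):SE
t=3: a0@(2,5):W a1@(1,3):S a2@(3,4):SW a3@(1,4):SE
t=4: a0@(2,4):W a1@(2,3):S a2@(4,3):SW a3@(2,5):SE

(2, 3)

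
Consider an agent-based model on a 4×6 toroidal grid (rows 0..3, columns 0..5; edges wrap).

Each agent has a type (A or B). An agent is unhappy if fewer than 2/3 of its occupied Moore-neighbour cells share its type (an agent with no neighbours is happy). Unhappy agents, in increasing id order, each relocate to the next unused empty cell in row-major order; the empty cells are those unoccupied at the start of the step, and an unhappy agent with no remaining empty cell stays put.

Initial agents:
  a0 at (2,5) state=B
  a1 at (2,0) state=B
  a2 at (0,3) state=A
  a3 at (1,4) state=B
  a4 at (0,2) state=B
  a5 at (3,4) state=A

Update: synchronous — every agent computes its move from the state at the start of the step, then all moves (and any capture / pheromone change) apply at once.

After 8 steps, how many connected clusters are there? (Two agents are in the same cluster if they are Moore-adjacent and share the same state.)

2

t=1: a0@(2,5):B a1@(2,0):B a2@(0,0):A a3@(0,1):B a4@(0,4):B a5@(0,5):A
t=2: a0@(2,5):B a1@(2,0):B a2@(0,2):A a3@(0,3):B a4@(1,0):B a5@(1,1):A
t=3: a0@(2,5):B a1@(2,0):B a2@(0,0):A a3@(0,1):B a4@(1,0):B a5@(0,4):A
t=4: a0@(2,5):B a1@(2,0):B a2@(0,2):A a3@(0,3):B a4@(1,0):B a5@(0,4):A
t=5: a0@(2,5):B a1@(2,0):B a2@(0,0):A a3@(0,1):B a4@(1,0):B a5@(0,5):A
t=6: a0@(2,5):B a1@(2,0):B a2@(0,2):A a3@(0,3):B a4@(0,4):B a5@(1,1):A
t=7: a0@(2,5):B a1@(0,0):B a2@(0,1):A a3@(0,5):B a4@(0,4):B a5@(1,0):A
t=8: a0@(0,2):B a1@(0,3):B a2@(1,1):A a3@(0,5):B a4@(0,4):B a5@(1,2):A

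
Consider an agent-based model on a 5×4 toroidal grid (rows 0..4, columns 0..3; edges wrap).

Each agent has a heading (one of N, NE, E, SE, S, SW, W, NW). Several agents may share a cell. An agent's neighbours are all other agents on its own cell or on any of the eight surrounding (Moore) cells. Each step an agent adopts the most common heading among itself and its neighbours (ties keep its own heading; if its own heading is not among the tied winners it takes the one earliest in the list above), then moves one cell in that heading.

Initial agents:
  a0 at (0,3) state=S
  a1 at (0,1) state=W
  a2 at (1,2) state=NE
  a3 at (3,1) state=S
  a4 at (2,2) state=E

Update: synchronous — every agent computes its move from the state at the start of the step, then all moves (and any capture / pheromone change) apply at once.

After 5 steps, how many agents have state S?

t=1: a0@(1,3):S a1@(0,0):W a2@(0,3):NE a3@(4,1):S a4@(2,3):E
t=2: a0@(2,3):S a1@(1,0):S a2@(4,0):NE a3@(0,1):S a4@(2,0):E
t=3: a0@(3,3):S a1@(2,0):S a2@(3,1):NE a3@(1,1):S a4@(3,0):S
t=4: a0@(4,3):S a1@(3,0):S a2@(4,1):S a3@(2,1):S a4@(4,0):S
t=5: a0@(0,3):S a1@(4,0):S a2@(0,1):S a3@(3,1):S a4@(0,0):S

5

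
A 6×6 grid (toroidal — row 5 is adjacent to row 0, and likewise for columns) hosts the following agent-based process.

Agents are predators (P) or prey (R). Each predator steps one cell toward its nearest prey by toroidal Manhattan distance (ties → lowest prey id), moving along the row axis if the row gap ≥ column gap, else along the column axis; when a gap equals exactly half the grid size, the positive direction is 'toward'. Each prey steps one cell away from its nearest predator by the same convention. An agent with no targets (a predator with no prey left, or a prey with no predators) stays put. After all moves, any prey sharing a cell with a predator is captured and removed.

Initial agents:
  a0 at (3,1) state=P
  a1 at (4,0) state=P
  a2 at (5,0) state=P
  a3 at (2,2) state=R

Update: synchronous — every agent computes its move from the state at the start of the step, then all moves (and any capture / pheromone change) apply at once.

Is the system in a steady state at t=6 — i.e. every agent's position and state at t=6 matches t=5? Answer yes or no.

no

t=1: a0@(2,1):P a1@(3,0):P a2@(0,0):P a3@(1,2):R
t=2: a0@(1,1):P a1@(2,0):P a2@(0,1):P a3@(0,2):R
t=3: a0@(0,1):P a1@(1,0):P a2@(0,2):P a3@(0,3):R
t=4: a0@(0,2):P a1@(1,1):P a2@(0,3):P a3@(0,4):R
t=5: a0@(0,3):P a1@(1,2):P a2@(0,4):P a3@(0,5):R
t=6: a0@(0,4):P a1@(1,3):P a2@(0,5):P a3@(0,0):R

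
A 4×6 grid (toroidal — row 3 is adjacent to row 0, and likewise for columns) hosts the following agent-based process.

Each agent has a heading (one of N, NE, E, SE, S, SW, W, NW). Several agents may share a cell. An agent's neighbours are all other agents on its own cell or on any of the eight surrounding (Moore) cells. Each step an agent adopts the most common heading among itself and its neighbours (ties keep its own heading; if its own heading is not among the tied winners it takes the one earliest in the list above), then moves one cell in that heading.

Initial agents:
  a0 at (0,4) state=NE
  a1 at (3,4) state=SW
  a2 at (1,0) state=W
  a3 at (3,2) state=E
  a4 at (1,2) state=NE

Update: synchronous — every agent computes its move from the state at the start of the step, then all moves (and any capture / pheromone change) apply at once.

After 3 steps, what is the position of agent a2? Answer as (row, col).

t=1: a0@(3,5):NE a1@(0,3):SW a2@(1,5):W a3@(3,3):E a4@(0,3):NE
t=2: a0@(2,0):NE a1@(1,2):SW a2@(1,4):W a3@(3,4):E a4@(3,4):NE
t=3: a0@(1,1):NE a1@(2,1):SW a2@(1,3):W a3@(3,5):E a4@(2,5):NE

(1, 3)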